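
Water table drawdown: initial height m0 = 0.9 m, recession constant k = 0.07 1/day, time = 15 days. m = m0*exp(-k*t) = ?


m = m0 * exp(-k*t)
m = 0.9 * exp(-0.07 * 15)
m = 0.9 * exp(-1.0500)

0.3149 m


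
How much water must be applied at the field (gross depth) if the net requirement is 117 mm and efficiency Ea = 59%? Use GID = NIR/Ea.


Ea = 59% = 0.59
GID = NIR / Ea = 117 / 0.59 = 198.3051 mm

198.3051 mm


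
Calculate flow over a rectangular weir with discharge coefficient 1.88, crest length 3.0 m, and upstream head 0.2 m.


Q = C * L * H^(3/2) = 1.88 * 3.0 * 0.2^1.5 = 1.88 * 3.0 * 0.089443

0.5045 m^3/s


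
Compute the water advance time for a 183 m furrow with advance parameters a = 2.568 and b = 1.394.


t = (L/a)^(1/b)
t = (183/2.568)^(1/1.394)
t = 71.261682^(1/1.394)

21.3386 min


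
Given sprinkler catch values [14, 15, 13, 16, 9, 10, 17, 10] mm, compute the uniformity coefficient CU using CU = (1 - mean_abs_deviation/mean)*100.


mean = 13.000000 mm
MAD = 2.500000 mm
CU = (1 - 2.500000/13.000000)*100

80.7692 %


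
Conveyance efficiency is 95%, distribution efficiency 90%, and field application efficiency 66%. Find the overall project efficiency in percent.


Ec = 0.95, Eb = 0.9, Ea = 0.66
E = 0.95 * 0.9 * 0.66 * 100 = 56.4300%

56.4300 %


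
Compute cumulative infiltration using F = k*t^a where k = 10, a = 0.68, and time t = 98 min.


F = k * t^a = 10 * 98^0.68
F = 10 * 22.596113

225.9611 mm


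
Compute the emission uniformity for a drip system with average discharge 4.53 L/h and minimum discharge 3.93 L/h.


EU = (q_min/q_avg)*100 = (3.93/4.53)*100 = 86.7550%

86.7550 %


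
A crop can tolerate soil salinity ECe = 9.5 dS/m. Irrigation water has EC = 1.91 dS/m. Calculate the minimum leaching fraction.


LR = ECiw / (5*ECe - ECiw)
LR = 1.91 / (5*9.5 - 1.91)
LR = 1.91 / 45.5900

0.0419


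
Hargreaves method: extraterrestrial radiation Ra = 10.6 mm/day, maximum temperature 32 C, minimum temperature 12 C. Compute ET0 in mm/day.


Tmean = (Tmax + Tmin)/2 = (32 + 12)/2 = 22.0
ET0 = 0.0023 * 10.6 * (22.0 + 17.8) * sqrt(32 - 12)
ET0 = 0.0023 * 10.6 * 39.8 * 4.472136

4.3394 mm/day


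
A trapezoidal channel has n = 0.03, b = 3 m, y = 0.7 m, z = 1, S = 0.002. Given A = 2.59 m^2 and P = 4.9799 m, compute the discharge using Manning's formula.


R = A/P = 2.59/4.9799 = 0.520091
Q = (1/0.03) * 2.59 * 0.520091^(2/3) * 0.002^0.5

2.4970 m^3/s


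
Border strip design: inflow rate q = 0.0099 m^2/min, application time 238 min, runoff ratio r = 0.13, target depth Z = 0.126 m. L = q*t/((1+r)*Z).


L = q*t/((1+r)*Z)
L = 0.0099*238/((1+0.13)*0.126)
L = 2.3562/0.14238

16.5487 m


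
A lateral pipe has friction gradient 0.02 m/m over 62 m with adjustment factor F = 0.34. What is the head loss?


hf = J * L * F = 0.02 * 62 * 0.34 = 0.4216 m

0.4216 m


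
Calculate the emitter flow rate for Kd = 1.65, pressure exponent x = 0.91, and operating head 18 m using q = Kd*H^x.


q = Kd * H^x = 1.65 * 18^0.91 = 1.65 * 13.877076

22.8972 L/h


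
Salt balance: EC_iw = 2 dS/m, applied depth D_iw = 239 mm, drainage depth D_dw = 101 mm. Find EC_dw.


EC_dw = EC_iw * D_iw / D_dw
EC_dw = 2 * 239 / 101
EC_dw = 478 / 101

4.7327 dS/m


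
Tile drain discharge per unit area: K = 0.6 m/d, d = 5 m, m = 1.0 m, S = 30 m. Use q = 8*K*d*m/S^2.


q = 8*K*d*m/S^2
q = 8*0.6*5*1.0/30^2
q = 24.0000 / 900

0.0267 m/d


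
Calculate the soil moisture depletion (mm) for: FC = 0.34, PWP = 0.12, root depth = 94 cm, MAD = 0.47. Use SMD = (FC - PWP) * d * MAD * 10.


SMD = (FC - PWP) * d * MAD * 10
SMD = (0.34 - 0.12) * 94 * 0.47 * 10
SMD = 0.2200 * 94 * 0.47 * 10

97.1960 mm


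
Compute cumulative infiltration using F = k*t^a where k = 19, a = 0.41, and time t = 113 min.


F = k * t^a = 19 * 113^0.41
F = 19 * 6.946438

131.9823 mm


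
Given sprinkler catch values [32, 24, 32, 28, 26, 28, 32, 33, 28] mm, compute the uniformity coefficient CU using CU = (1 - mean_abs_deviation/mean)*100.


mean = 29.222222 mm
MAD = 2.691358 mm
CU = (1 - 2.691358/29.222222)*100

90.7900 %


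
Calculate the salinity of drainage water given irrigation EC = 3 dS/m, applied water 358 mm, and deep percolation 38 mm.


EC_dw = EC_iw * D_iw / D_dw
EC_dw = 3 * 358 / 38
EC_dw = 1074 / 38

28.2632 dS/m


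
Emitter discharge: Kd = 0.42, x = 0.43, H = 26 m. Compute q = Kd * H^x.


q = Kd * H^x = 0.42 * 26^0.43 = 0.42 * 4.059182

1.7049 L/h


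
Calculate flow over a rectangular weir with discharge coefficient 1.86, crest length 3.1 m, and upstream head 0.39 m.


Q = C * L * H^(3/2) = 1.86 * 3.1 * 0.39^1.5 = 1.86 * 3.1 * 0.243555

1.4043 m^3/s


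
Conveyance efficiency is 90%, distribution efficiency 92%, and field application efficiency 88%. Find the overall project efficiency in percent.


Ec = 0.9, Eb = 0.92, Ea = 0.88
E = 0.9 * 0.92 * 0.88 * 100 = 72.8640%

72.8640 %


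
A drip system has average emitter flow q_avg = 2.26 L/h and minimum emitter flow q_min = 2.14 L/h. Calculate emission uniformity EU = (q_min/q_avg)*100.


EU = (q_min/q_avg)*100 = (2.14/2.26)*100 = 94.6903%

94.6903 %


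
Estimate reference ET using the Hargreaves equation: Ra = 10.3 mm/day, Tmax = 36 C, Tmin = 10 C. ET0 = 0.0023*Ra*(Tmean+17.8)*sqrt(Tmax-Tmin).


Tmean = (Tmax + Tmin)/2 = (36 + 10)/2 = 23.0
ET0 = 0.0023 * 10.3 * (23.0 + 17.8) * sqrt(36 - 10)
ET0 = 0.0023 * 10.3 * 40.8 * 5.099020

4.9285 mm/day


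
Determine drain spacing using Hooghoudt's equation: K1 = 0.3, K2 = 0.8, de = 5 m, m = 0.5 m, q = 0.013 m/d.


S^2 = 8*K2*de*m/q + 4*K1*m^2/q
S^2 = 8*0.8*5*0.5/0.013 + 4*0.3*0.5^2/0.013
S = sqrt(1253.8462)

35.4097 m


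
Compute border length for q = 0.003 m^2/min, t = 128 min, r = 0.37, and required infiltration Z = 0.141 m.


L = q*t/((1+r)*Z)
L = 0.003*128/((1+0.37)*0.141)
L = 0.384/0.19317

1.9879 m


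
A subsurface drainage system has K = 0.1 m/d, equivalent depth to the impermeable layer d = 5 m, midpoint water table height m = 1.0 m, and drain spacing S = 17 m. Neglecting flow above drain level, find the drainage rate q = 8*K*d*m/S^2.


q = 8*K*d*m/S^2
q = 8*0.1*5*1.0/17^2
q = 4.0000 / 289

0.0138 m/d


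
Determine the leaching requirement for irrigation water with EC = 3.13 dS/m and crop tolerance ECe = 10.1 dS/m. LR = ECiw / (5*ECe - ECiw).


LR = ECiw / (5*ECe - ECiw)
LR = 3.13 / (5*10.1 - 3.13)
LR = 3.13 / 47.3700

0.0661


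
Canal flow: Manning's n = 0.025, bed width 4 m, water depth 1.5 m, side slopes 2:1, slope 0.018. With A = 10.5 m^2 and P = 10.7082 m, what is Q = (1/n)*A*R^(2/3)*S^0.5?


R = A/P = 10.5/10.7082 = 0.980557
Q = (1/0.025) * 10.5 * 0.980557^(2/3) * 0.018^0.5

55.6161 m^3/s


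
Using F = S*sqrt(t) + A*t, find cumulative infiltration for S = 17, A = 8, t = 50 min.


F = S*sqrt(t) + A*t
F = 17*sqrt(50) + 8*50
F = 17*7.071068 + 400

520.2082 mm


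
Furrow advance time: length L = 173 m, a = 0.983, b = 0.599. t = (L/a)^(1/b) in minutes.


t = (L/a)^(1/b)
t = (173/0.983)^(1/0.599)
t = 175.991862^(1/0.599)

5607.0643 min


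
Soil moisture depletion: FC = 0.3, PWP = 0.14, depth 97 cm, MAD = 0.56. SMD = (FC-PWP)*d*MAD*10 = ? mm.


SMD = (FC - PWP) * d * MAD * 10
SMD = (0.3 - 0.14) * 97 * 0.56 * 10
SMD = 0.1600 * 97 * 0.56 * 10

86.9120 mm


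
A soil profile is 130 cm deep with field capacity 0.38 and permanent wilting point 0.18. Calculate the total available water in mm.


AWC = (FC - PWP) * d * 10
AWC = (0.38 - 0.18) * 130 * 10
AWC = 0.2000 * 130 * 10

260.0000 mm


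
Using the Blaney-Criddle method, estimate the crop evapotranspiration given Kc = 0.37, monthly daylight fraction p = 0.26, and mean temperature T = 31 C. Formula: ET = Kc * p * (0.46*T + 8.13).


ET = Kc * p * (0.46*T + 8.13)
ET = 0.37 * 0.26 * (0.46*31 + 8.13)
ET = 0.37 * 0.26 * 22.3900

2.1539 mm/day


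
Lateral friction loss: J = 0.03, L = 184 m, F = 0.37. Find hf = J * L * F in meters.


hf = J * L * F = 0.03 * 184 * 0.37 = 2.0424 m

2.0424 m


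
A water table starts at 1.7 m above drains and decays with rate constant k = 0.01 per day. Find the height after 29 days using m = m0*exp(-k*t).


m = m0 * exp(-k*t)
m = 1.7 * exp(-0.01 * 29)
m = 1.7 * exp(-0.2900)

1.2720 m


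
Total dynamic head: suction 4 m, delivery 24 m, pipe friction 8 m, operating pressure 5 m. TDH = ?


TDH = Hs + Hd + hf + Hp = 4 + 24 + 8 + 5 = 41

41 m


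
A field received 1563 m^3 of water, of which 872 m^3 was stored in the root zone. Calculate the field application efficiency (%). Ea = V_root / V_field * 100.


Ea = V_root / V_field * 100 = 872 / 1563 * 100 = 55.7901%

55.7901 %


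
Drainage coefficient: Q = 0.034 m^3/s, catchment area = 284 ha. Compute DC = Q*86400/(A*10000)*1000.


DC = Q * 86400 / (A * 10000) * 1000
DC = 0.034 * 86400 / (284 * 10000) * 1000
DC = 2937600.0000 / 2840000

1.0344 mm/day


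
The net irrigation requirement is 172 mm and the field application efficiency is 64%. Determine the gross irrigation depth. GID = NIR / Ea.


Ea = 64% = 0.64
GID = NIR / Ea = 172 / 0.64 = 268.7500 mm

268.7500 mm


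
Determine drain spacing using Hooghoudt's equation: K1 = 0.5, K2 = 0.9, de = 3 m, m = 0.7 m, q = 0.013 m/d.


S^2 = 8*K2*de*m/q + 4*K1*m^2/q
S^2 = 8*0.9*3*0.7/0.013 + 4*0.5*0.7^2/0.013
S = sqrt(1238.4615)

35.1918 m


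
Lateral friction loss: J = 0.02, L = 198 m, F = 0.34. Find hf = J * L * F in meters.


hf = J * L * F = 0.02 * 198 * 0.34 = 1.3464 m

1.3464 m


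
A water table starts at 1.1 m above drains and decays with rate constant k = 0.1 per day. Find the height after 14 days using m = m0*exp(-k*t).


m = m0 * exp(-k*t)
m = 1.1 * exp(-0.1 * 14)
m = 1.1 * exp(-1.4000)

0.2713 m


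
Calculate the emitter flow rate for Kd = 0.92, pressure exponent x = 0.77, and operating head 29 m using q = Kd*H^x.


q = Kd * H^x = 0.92 * 29^0.77 = 0.92 * 13.367385

12.2980 L/h


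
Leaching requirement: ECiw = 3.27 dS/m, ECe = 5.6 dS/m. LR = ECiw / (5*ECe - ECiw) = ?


LR = ECiw / (5*ECe - ECiw)
LR = 3.27 / (5*5.6 - 3.27)
LR = 3.27 / 24.7300

0.1322


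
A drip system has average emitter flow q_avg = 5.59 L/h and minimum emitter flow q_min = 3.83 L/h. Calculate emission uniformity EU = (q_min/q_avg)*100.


EU = (q_min/q_avg)*100 = (3.83/5.59)*100 = 68.5152%

68.5152 %


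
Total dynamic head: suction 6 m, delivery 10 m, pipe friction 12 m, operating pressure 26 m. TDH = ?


TDH = Hs + Hd + hf + Hp = 6 + 10 + 12 + 26 = 54

54 m


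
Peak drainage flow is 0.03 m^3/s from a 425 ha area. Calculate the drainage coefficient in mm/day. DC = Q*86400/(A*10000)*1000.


DC = Q * 86400 / (A * 10000) * 1000
DC = 0.03 * 86400 / (425 * 10000) * 1000
DC = 2592000.0000 / 4250000

0.6099 mm/day


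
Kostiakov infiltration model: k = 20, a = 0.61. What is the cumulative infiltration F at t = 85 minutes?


F = k * t^a = 20 * 85^0.61
F = 20 * 15.029535

300.5907 mm


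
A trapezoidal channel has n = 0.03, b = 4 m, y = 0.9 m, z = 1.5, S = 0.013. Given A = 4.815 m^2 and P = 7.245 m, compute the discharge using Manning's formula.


R = A/P = 4.815/7.245 = 0.664596
Q = (1/0.03) * 4.815 * 0.664596^(2/3) * 0.013^0.5

13.9364 m^3/s


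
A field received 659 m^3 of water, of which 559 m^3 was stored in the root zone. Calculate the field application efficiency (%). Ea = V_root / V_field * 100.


Ea = V_root / V_field * 100 = 559 / 659 * 100 = 84.8255%

84.8255 %


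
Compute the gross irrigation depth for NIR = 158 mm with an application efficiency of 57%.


Ea = 57% = 0.57
GID = NIR / Ea = 158 / 0.57 = 277.1930 mm

277.1930 mm


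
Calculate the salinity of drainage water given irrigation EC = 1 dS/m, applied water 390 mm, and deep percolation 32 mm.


EC_dw = EC_iw * D_iw / D_dw
EC_dw = 1 * 390 / 32
EC_dw = 390 / 32

12.1875 dS/m


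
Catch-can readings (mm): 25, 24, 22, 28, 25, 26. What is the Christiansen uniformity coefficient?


mean = 25.000000 mm
MAD = 1.333333 mm
CU = (1 - 1.333333/25.000000)*100

94.6667 %


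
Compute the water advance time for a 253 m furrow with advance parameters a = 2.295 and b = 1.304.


t = (L/a)^(1/b)
t = (253/2.295)^(1/1.304)
t = 110.239651^(1/1.304)

36.8307 min


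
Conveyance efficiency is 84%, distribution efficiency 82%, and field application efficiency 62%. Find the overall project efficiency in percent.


Ec = 0.84, Eb = 0.82, Ea = 0.62
E = 0.84 * 0.82 * 0.62 * 100 = 42.7056%

42.7056 %


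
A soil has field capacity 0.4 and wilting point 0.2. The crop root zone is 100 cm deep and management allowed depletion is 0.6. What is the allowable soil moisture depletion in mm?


SMD = (FC - PWP) * d * MAD * 10
SMD = (0.4 - 0.2) * 100 * 0.6 * 10
SMD = 0.2000 * 100 * 0.6 * 10

120.0000 mm


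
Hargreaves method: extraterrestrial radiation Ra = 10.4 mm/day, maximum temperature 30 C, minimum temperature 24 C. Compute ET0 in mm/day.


Tmean = (Tmax + Tmin)/2 = (30 + 24)/2 = 27.0
ET0 = 0.0023 * 10.4 * (27.0 + 17.8) * sqrt(30 - 24)
ET0 = 0.0023 * 10.4 * 44.8 * 2.449490

2.6249 mm/day


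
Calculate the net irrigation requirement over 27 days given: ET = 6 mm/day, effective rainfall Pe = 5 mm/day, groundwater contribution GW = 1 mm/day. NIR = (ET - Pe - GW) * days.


Daily deficit = ET - Pe - GW = 6 - 5 - 1 = 0 mm/day
NIR = 0 * 27 = 0 mm

0 mm


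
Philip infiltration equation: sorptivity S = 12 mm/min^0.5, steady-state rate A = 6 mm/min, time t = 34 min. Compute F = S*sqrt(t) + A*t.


F = S*sqrt(t) + A*t
F = 12*sqrt(34) + 6*34
F = 12*5.830952 + 204

273.9714 mm


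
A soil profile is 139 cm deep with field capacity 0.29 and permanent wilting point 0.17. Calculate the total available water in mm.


AWC = (FC - PWP) * d * 10
AWC = (0.29 - 0.17) * 139 * 10
AWC = 0.1200 * 139 * 10

166.8000 mm


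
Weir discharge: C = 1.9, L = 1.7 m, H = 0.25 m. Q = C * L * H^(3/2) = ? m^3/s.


Q = C * L * H^(3/2) = 1.9 * 1.7 * 0.25^1.5 = 1.9 * 1.7 * 0.125000

0.4037 m^3/s


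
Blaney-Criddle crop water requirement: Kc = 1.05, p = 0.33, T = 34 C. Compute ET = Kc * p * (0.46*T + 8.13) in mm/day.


ET = Kc * p * (0.46*T + 8.13)
ET = 1.05 * 0.33 * (0.46*34 + 8.13)
ET = 1.05 * 0.33 * 23.7700

8.2363 mm/day


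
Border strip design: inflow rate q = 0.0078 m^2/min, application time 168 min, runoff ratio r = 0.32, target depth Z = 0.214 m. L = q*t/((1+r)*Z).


L = q*t/((1+r)*Z)
L = 0.0078*168/((1+0.32)*0.214)
L = 1.3104/0.28248

4.6389 m


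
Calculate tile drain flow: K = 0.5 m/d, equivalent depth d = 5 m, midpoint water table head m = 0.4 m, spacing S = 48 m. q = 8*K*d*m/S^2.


q = 8*K*d*m/S^2
q = 8*0.5*5*0.4/48^2
q = 8.0000 / 2304

0.0035 m/d


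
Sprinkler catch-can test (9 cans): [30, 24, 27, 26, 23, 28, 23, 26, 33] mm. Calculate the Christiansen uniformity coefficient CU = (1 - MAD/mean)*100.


mean = 26.666667 mm
MAD = 2.518519 mm
CU = (1 - 2.518519/26.666667)*100

90.5556 %


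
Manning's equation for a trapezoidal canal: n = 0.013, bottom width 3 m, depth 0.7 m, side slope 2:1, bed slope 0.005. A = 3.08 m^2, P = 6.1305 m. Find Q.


R = A/P = 3.08/6.1305 = 0.502406
Q = (1/0.013) * 3.08 * 0.502406^(2/3) * 0.005^0.5

10.5876 m^3/s


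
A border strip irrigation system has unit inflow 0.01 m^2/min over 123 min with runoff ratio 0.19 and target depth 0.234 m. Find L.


L = q*t/((1+r)*Z)
L = 0.01*123/((1+0.19)*0.234)
L = 1.23/0.27846

4.4172 m


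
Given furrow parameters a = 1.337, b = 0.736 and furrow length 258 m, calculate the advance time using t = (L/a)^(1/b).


t = (L/a)^(1/b)
t = (258/1.337)^(1/0.736)
t = 192.969334^(1/0.736)

1274.3332 min


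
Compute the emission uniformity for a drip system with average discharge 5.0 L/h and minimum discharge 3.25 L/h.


EU = (q_min/q_avg)*100 = (3.25/5.0)*100 = 65.0000%

65.0000 %


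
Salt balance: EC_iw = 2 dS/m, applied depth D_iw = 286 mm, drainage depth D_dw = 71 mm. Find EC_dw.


EC_dw = EC_iw * D_iw / D_dw
EC_dw = 2 * 286 / 71
EC_dw = 572 / 71

8.0563 dS/m


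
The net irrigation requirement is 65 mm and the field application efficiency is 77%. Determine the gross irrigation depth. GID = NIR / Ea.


Ea = 77% = 0.77
GID = NIR / Ea = 65 / 0.77 = 84.4156 mm

84.4156 mm


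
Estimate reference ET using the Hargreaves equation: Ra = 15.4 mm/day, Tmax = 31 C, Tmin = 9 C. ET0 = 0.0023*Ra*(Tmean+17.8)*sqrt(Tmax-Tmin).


Tmean = (Tmax + Tmin)/2 = (31 + 9)/2 = 20.0
ET0 = 0.0023 * 15.4 * (20.0 + 17.8) * sqrt(31 - 9)
ET0 = 0.0023 * 15.4 * 37.8 * 4.690416

6.2799 mm/day


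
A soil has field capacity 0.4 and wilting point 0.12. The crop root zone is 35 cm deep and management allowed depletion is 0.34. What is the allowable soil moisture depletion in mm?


SMD = (FC - PWP) * d * MAD * 10
SMD = (0.4 - 0.12) * 35 * 0.34 * 10
SMD = 0.2800 * 35 * 0.34 * 10

33.3200 mm


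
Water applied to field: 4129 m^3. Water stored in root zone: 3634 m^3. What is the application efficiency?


Ea = V_root / V_field * 100 = 3634 / 4129 * 100 = 88.0116%

88.0116 %


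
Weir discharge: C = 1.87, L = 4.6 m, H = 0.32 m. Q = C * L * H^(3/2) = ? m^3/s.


Q = C * L * H^(3/2) = 1.87 * 4.6 * 0.32^1.5 = 1.87 * 4.6 * 0.181019

1.5571 m^3/s


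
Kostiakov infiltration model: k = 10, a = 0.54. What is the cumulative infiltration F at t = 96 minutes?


F = k * t^a = 10 * 96^0.54
F = 10 * 11.760518

117.6052 mm


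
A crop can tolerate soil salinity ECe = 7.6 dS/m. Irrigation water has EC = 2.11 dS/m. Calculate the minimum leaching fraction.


LR = ECiw / (5*ECe - ECiw)
LR = 2.11 / (5*7.6 - 2.11)
LR = 2.11 / 35.8900

0.0588


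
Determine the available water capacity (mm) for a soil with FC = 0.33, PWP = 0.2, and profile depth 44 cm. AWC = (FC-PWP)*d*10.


AWC = (FC - PWP) * d * 10
AWC = (0.33 - 0.2) * 44 * 10
AWC = 0.1300 * 44 * 10

57.2000 mm


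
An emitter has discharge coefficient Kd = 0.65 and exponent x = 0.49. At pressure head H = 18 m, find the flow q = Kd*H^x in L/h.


q = Kd * H^x = 0.65 * 18^0.49 = 0.65 * 4.121768

2.6791 L/h


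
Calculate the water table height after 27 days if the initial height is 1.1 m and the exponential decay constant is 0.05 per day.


m = m0 * exp(-k*t)
m = 1.1 * exp(-0.05 * 27)
m = 1.1 * exp(-1.3500)

0.2852 m


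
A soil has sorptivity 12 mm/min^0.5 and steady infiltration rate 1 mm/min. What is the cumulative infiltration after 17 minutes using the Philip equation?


F = S*sqrt(t) + A*t
F = 12*sqrt(17) + 1*17
F = 12*4.123106 + 17

66.4773 mm


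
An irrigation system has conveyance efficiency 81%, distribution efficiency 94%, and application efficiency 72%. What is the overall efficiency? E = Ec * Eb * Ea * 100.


Ec = 0.81, Eb = 0.94, Ea = 0.72
E = 0.81 * 0.94 * 0.72 * 100 = 54.8208%

54.8208 %


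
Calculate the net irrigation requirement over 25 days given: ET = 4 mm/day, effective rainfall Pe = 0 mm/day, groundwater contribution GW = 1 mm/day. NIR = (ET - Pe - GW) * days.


Daily deficit = ET - Pe - GW = 4 - 0 - 1 = 3 mm/day
NIR = 3 * 25 = 75 mm

75.0000 mm


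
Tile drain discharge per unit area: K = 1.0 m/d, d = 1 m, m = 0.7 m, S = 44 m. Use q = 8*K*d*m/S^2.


q = 8*K*d*m/S^2
q = 8*1.0*1*0.7/44^2
q = 5.6000 / 1936

0.0029 m/d


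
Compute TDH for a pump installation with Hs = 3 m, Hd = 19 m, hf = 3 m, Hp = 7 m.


TDH = Hs + Hd + hf + Hp = 3 + 19 + 3 + 7 = 32

32 m


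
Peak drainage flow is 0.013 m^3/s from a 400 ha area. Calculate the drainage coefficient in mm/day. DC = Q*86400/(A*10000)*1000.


DC = Q * 86400 / (A * 10000) * 1000
DC = 0.013 * 86400 / (400 * 10000) * 1000
DC = 1123200.0000 / 4000000

0.2808 mm/day


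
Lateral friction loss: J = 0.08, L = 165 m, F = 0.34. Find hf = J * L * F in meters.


hf = J * L * F = 0.08 * 165 * 0.34 = 4.4880 m

4.4880 m


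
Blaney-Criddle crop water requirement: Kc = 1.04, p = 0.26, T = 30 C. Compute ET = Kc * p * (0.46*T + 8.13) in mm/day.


ET = Kc * p * (0.46*T + 8.13)
ET = 1.04 * 0.26 * (0.46*30 + 8.13)
ET = 1.04 * 0.26 * 21.9300

5.9299 mm/day


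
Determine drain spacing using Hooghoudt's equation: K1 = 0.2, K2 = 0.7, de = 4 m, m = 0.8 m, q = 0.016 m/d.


S^2 = 8*K2*de*m/q + 4*K1*m^2/q
S^2 = 8*0.7*4*0.8/0.016 + 4*0.2*0.8^2/0.016
S = sqrt(1152.0000)

33.9411 m


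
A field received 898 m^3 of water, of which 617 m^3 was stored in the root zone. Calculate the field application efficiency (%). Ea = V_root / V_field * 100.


Ea = V_root / V_field * 100 = 617 / 898 * 100 = 68.7082%

68.7082 %


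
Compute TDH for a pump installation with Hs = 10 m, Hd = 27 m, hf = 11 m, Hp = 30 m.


TDH = Hs + Hd + hf + Hp = 10 + 27 + 11 + 30 = 78

78 m


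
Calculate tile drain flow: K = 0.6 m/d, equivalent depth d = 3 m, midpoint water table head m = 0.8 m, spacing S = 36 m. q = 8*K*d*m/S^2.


q = 8*K*d*m/S^2
q = 8*0.6*3*0.8/36^2
q = 11.5200 / 1296

0.0089 m/d


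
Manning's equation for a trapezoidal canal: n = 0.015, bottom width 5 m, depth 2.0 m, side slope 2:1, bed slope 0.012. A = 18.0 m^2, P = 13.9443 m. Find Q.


R = A/P = 18.0/13.9443 = 1.290850
Q = (1/0.015) * 18.0 * 1.290850^(2/3) * 0.012^0.5

155.8436 m^3/s


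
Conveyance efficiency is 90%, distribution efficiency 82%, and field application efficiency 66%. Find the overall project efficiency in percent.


Ec = 0.9, Eb = 0.82, Ea = 0.66
E = 0.9 * 0.82 * 0.66 * 100 = 48.7080%

48.7080 %


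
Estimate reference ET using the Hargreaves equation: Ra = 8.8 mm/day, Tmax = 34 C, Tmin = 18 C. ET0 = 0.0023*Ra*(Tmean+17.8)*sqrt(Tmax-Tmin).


Tmean = (Tmax + Tmin)/2 = (34 + 18)/2 = 26.0
ET0 = 0.0023 * 8.8 * (26.0 + 17.8) * sqrt(34 - 18)
ET0 = 0.0023 * 8.8 * 43.8 * 4.000000

3.5460 mm/day


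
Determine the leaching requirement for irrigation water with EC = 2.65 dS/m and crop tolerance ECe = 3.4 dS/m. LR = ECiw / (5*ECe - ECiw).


LR = ECiw / (5*ECe - ECiw)
LR = 2.65 / (5*3.4 - 2.65)
LR = 2.65 / 14.3500

0.1847


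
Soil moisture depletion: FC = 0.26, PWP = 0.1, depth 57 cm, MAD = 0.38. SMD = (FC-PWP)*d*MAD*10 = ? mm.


SMD = (FC - PWP) * d * MAD * 10
SMD = (0.26 - 0.1) * 57 * 0.38 * 10
SMD = 0.1600 * 57 * 0.38 * 10

34.6560 mm


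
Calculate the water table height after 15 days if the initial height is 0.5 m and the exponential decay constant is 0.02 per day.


m = m0 * exp(-k*t)
m = 0.5 * exp(-0.02 * 15)
m = 0.5 * exp(-0.3000)

0.3704 m


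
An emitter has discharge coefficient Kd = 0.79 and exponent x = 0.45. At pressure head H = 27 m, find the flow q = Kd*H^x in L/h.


q = Kd * H^x = 0.79 * 27^0.45 = 0.79 * 4.406702

3.4813 L/h


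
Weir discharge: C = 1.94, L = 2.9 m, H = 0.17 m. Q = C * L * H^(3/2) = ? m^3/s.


Q = C * L * H^(3/2) = 1.94 * 2.9 * 0.17^1.5 = 1.94 * 2.9 * 0.070093

0.3943 m^3/s


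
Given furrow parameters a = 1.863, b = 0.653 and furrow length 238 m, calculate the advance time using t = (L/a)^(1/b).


t = (L/a)^(1/b)
t = (238/1.863)^(1/0.653)
t = 127.750939^(1/0.653)

1681.4054 min


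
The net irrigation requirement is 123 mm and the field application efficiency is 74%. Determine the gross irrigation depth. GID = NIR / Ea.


Ea = 74% = 0.74
GID = NIR / Ea = 123 / 0.74 = 166.2162 mm

166.2162 mm


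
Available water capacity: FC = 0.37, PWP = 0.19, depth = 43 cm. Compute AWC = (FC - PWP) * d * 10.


AWC = (FC - PWP) * d * 10
AWC = (0.37 - 0.19) * 43 * 10
AWC = 0.1800 * 43 * 10

77.4000 mm


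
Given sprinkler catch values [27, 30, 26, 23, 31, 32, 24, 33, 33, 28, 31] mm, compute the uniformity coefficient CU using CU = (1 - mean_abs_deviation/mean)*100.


mean = 28.909091 mm
MAD = 3.008264 mm
CU = (1 - 3.008264/28.909091)*100

89.5941 %


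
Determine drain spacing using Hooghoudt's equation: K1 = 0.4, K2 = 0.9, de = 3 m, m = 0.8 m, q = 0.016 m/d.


S^2 = 8*K2*de*m/q + 4*K1*m^2/q
S^2 = 8*0.9*3*0.8/0.016 + 4*0.4*0.8^2/0.016
S = sqrt(1144.0000)

33.8231 m


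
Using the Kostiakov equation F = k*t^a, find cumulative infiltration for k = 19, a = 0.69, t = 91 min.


F = k * t^a = 19 * 91^0.69
F = 19 * 22.477011

427.0632 mm


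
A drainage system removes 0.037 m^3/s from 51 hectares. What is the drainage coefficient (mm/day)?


DC = Q * 86400 / (A * 10000) * 1000
DC = 0.037 * 86400 / (51 * 10000) * 1000
DC = 3196800.0000 / 510000

6.2682 mm/day


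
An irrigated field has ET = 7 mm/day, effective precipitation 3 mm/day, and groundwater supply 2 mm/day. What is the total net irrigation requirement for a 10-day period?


Daily deficit = ET - Pe - GW = 7 - 3 - 2 = 2 mm/day
NIR = 2 * 10 = 20 mm

20.0000 mm


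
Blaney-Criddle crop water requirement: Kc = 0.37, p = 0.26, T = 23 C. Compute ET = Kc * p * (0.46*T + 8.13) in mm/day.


ET = Kc * p * (0.46*T + 8.13)
ET = 0.37 * 0.26 * (0.46*23 + 8.13)
ET = 0.37 * 0.26 * 18.7100

1.7999 mm/day


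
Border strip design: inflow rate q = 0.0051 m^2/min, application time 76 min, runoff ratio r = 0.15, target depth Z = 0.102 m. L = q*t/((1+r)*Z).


L = q*t/((1+r)*Z)
L = 0.0051*76/((1+0.15)*0.102)
L = 0.3876/0.1173

3.3043 m


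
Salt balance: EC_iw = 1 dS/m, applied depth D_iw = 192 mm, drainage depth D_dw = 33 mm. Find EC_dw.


EC_dw = EC_iw * D_iw / D_dw
EC_dw = 1 * 192 / 33
EC_dw = 192 / 33

5.8182 dS/m


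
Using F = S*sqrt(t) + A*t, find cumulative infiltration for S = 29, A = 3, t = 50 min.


F = S*sqrt(t) + A*t
F = 29*sqrt(50) + 3*50
F = 29*7.071068 + 150

355.0610 mm


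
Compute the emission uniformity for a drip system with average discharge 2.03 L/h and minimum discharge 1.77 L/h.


EU = (q_min/q_avg)*100 = (1.77/2.03)*100 = 87.1921%

87.1921 %


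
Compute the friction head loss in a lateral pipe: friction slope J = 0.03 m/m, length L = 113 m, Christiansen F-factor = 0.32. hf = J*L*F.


hf = J * L * F = 0.03 * 113 * 0.32 = 1.0848 m

1.0848 m


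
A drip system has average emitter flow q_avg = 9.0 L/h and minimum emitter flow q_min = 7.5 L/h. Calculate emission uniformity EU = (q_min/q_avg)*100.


EU = (q_min/q_avg)*100 = (7.5/9.0)*100 = 83.3333%

83.3333 %


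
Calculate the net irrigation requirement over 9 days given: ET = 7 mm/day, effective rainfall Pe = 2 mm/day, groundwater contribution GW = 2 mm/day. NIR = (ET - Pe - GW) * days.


Daily deficit = ET - Pe - GW = 7 - 2 - 2 = 3 mm/day
NIR = 3 * 9 = 27 mm

27.0000 mm


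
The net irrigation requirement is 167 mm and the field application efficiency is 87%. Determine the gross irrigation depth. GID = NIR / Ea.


Ea = 87% = 0.87
GID = NIR / Ea = 167 / 0.87 = 191.9540 mm

191.9540 mm


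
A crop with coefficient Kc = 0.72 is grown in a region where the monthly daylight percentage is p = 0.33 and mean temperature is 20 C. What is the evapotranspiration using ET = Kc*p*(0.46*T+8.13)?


ET = Kc * p * (0.46*T + 8.13)
ET = 0.72 * 0.33 * (0.46*20 + 8.13)
ET = 0.72 * 0.33 * 17.3300

4.1176 mm/day


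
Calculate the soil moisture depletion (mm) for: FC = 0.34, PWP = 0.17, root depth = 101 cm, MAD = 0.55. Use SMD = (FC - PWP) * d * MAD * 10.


SMD = (FC - PWP) * d * MAD * 10
SMD = (0.34 - 0.17) * 101 * 0.55 * 10
SMD = 0.1700 * 101 * 0.55 * 10

94.4350 mm


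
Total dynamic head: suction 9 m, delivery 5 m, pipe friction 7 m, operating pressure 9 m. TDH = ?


TDH = Hs + Hd + hf + Hp = 9 + 5 + 7 + 9 = 30

30 m


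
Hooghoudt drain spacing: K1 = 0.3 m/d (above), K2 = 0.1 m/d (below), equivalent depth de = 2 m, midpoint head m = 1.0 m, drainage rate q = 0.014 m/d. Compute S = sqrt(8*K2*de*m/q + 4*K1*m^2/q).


S^2 = 8*K2*de*m/q + 4*K1*m^2/q
S^2 = 8*0.1*2*1.0/0.014 + 4*0.3*1.0^2/0.014
S = sqrt(200.0000)

14.1421 m


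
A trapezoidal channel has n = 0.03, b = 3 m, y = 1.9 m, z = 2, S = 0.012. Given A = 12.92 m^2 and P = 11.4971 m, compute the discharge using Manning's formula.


R = A/P = 12.92/11.4971 = 1.123762
Q = (1/0.03) * 12.92 * 1.123762^(2/3) * 0.012^0.5

50.9935 m^3/s


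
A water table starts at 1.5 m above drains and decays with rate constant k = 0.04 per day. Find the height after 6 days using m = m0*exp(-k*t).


m = m0 * exp(-k*t)
m = 1.5 * exp(-0.04 * 6)
m = 1.5 * exp(-0.2400)

1.1799 m


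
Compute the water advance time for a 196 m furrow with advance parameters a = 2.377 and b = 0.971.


t = (L/a)^(1/b)
t = (196/2.377)^(1/0.971)
t = 82.456878^(1/0.971)

94.0713 min


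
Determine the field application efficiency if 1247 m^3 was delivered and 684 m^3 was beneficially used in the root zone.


Ea = V_root / V_field * 100 = 684 / 1247 * 100 = 54.8516%

54.8516 %


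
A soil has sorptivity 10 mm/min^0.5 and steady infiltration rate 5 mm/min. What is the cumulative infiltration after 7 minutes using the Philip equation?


F = S*sqrt(t) + A*t
F = 10*sqrt(7) + 5*7
F = 10*2.645751 + 35

61.4575 mm


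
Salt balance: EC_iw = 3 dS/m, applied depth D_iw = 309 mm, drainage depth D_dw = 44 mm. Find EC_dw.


EC_dw = EC_iw * D_iw / D_dw
EC_dw = 3 * 309 / 44
EC_dw = 927 / 44

21.0682 dS/m


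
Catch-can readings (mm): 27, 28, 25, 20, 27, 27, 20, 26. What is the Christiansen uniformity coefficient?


mean = 25.000000 mm
MAD = 2.500000 mm
CU = (1 - 2.500000/25.000000)*100

90.0000 %


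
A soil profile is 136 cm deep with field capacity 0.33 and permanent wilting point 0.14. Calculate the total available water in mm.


AWC = (FC - PWP) * d * 10
AWC = (0.33 - 0.14) * 136 * 10
AWC = 0.1900 * 136 * 10

258.4000 mm


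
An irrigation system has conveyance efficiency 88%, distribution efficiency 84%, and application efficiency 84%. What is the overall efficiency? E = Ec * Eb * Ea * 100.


Ec = 0.88, Eb = 0.84, Ea = 0.84
E = 0.88 * 0.84 * 0.84 * 100 = 62.0928%

62.0928 %


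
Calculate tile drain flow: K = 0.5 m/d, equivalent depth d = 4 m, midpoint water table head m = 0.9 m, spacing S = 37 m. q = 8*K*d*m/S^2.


q = 8*K*d*m/S^2
q = 8*0.5*4*0.9/37^2
q = 14.4000 / 1369

0.0105 m/d


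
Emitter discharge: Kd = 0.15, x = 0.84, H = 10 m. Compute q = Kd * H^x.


q = Kd * H^x = 0.15 * 10^0.84 = 0.15 * 6.918310

1.0377 L/h


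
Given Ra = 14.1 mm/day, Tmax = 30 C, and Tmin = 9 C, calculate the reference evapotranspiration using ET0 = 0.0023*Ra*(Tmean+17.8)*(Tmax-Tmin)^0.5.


Tmean = (Tmax + Tmin)/2 = (30 + 9)/2 = 19.5
ET0 = 0.0023 * 14.1 * (19.5 + 17.8) * sqrt(30 - 9)
ET0 = 0.0023 * 14.1 * 37.3 * 4.582576

5.5433 mm/day


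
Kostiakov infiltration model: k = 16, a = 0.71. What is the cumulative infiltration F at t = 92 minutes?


F = k * t^a = 16 * 92^0.71
F = 16 * 24.790732

396.6517 mm


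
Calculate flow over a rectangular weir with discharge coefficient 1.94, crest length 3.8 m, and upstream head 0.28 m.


Q = C * L * H^(3/2) = 1.94 * 3.8 * 0.28^1.5 = 1.94 * 3.8 * 0.148162

1.0923 m^3/s


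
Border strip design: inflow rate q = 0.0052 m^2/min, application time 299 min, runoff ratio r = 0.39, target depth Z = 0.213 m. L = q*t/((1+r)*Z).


L = q*t/((1+r)*Z)
L = 0.0052*299/((1+0.39)*0.213)
L = 1.5548/0.29607

5.2515 m


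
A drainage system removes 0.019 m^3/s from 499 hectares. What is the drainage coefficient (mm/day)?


DC = Q * 86400 / (A * 10000) * 1000
DC = 0.019 * 86400 / (499 * 10000) * 1000
DC = 1641600.0000 / 4990000

0.3290 mm/day


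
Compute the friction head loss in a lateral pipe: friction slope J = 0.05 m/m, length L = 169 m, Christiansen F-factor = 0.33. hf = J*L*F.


hf = J * L * F = 0.05 * 169 * 0.33 = 2.7885 m

2.7885 m


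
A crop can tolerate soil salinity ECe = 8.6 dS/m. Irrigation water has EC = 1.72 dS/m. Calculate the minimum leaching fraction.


LR = ECiw / (5*ECe - ECiw)
LR = 1.72 / (5*8.6 - 1.72)
LR = 1.72 / 41.2800

0.0417


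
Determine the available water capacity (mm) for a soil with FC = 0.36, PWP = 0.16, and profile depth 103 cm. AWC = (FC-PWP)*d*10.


AWC = (FC - PWP) * d * 10
AWC = (0.36 - 0.16) * 103 * 10
AWC = 0.2000 * 103 * 10

206.0000 mm


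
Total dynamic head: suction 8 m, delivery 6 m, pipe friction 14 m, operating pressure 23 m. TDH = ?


TDH = Hs + Hd + hf + Hp = 8 + 6 + 14 + 23 = 51

51 m


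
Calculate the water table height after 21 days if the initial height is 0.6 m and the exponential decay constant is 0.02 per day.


m = m0 * exp(-k*t)
m = 0.6 * exp(-0.02 * 21)
m = 0.6 * exp(-0.4200)

0.3942 m


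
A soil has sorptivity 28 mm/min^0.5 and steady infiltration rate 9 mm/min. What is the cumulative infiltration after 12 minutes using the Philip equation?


F = S*sqrt(t) + A*t
F = 28*sqrt(12) + 9*12
F = 28*3.464102 + 108

204.9949 mm


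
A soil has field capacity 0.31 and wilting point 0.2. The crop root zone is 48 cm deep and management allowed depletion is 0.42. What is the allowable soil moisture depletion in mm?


SMD = (FC - PWP) * d * MAD * 10
SMD = (0.31 - 0.2) * 48 * 0.42 * 10
SMD = 0.1100 * 48 * 0.42 * 10

22.1760 mm


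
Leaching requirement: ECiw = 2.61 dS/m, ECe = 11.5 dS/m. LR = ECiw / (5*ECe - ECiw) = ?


LR = ECiw / (5*ECe - ECiw)
LR = 2.61 / (5*11.5 - 2.61)
LR = 2.61 / 54.8900

0.0475


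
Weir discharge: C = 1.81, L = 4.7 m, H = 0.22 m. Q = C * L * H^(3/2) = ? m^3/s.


Q = C * L * H^(3/2) = 1.81 * 4.7 * 0.22^1.5 = 1.81 * 4.7 * 0.103189

0.8778 m^3/s


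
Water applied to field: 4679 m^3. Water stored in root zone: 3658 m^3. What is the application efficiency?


Ea = V_root / V_field * 100 = 3658 / 4679 * 100 = 78.1791%

78.1791 %


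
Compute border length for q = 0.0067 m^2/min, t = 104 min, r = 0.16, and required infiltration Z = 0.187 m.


L = q*t/((1+r)*Z)
L = 0.0067*104/((1+0.16)*0.187)
L = 0.6968/0.21692

3.2122 m


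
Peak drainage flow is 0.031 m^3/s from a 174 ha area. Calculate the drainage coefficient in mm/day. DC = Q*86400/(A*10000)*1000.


DC = Q * 86400 / (A * 10000) * 1000
DC = 0.031 * 86400 / (174 * 10000) * 1000
DC = 2678400.0000 / 1740000

1.5393 mm/day


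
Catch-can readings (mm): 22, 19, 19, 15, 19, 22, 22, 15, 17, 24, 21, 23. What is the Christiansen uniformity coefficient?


mean = 19.833333 mm
MAD = 2.500000 mm
CU = (1 - 2.500000/19.833333)*100

87.3950 %


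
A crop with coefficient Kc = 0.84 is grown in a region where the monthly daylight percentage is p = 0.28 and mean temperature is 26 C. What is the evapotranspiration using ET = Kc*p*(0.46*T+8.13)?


ET = Kc * p * (0.46*T + 8.13)
ET = 0.84 * 0.28 * (0.46*26 + 8.13)
ET = 0.84 * 0.28 * 20.0900

4.7252 mm/day


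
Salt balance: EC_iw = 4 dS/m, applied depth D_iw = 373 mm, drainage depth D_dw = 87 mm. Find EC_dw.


EC_dw = EC_iw * D_iw / D_dw
EC_dw = 4 * 373 / 87
EC_dw = 1492 / 87

17.1494 dS/m


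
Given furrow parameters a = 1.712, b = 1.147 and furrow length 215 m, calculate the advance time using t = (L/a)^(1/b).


t = (L/a)^(1/b)
t = (215/1.712)^(1/1.147)
t = 125.584112^(1/1.147)

67.5981 min


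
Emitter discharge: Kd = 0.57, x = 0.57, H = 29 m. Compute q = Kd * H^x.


q = Kd * H^x = 0.57 * 29^0.57 = 0.57 * 6.816585

3.8855 L/h


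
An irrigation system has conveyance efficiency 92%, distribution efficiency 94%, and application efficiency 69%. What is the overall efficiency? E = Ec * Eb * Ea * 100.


Ec = 0.92, Eb = 0.94, Ea = 0.69
E = 0.92 * 0.94 * 0.69 * 100 = 59.6712%

59.6712 %


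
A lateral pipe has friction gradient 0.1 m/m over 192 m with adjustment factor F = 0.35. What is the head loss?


hf = J * L * F = 0.1 * 192 * 0.35 = 6.7200 m

6.7200 m


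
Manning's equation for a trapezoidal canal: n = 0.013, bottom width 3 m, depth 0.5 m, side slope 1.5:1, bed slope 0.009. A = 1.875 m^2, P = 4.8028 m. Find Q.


R = A/P = 1.875/4.8028 = 0.390397
Q = (1/0.013) * 1.875 * 0.390397^(2/3) * 0.009^0.5

7.3089 m^3/s


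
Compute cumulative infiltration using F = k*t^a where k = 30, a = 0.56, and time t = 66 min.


F = k * t^a = 30 * 66^0.56
F = 30 * 10.445870

313.3761 mm


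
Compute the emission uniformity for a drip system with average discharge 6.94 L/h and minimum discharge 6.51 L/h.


EU = (q_min/q_avg)*100 = (6.51/6.94)*100 = 93.8040%

93.8040 %


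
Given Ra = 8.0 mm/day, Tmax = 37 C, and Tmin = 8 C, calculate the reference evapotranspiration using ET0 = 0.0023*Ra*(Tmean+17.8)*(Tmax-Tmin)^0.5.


Tmean = (Tmax + Tmin)/2 = (37 + 8)/2 = 22.5
ET0 = 0.0023 * 8.0 * (22.5 + 17.8) * sqrt(37 - 8)
ET0 = 0.0023 * 8.0 * 40.3 * 5.385165

3.9932 mm/day


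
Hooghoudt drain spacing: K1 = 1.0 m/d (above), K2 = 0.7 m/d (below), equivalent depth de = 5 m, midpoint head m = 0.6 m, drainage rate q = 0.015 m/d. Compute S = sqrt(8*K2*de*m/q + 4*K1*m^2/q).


S^2 = 8*K2*de*m/q + 4*K1*m^2/q
S^2 = 8*0.7*5*0.6/0.015 + 4*1.0*0.6^2/0.015
S = sqrt(1216.0000)

34.8712 m


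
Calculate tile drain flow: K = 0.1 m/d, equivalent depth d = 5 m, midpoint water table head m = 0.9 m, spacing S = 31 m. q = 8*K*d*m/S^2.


q = 8*K*d*m/S^2
q = 8*0.1*5*0.9/31^2
q = 3.6000 / 961

0.0037 m/d


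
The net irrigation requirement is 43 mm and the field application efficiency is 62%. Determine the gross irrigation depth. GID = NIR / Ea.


Ea = 62% = 0.62
GID = NIR / Ea = 43 / 0.62 = 69.3548 mm

69.3548 mm


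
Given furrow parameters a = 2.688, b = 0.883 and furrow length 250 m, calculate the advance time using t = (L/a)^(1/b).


t = (L/a)^(1/b)
t = (250/2.688)^(1/0.883)
t = 93.005952^(1/0.883)

169.5680 min


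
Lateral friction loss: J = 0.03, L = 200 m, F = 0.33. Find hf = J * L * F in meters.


hf = J * L * F = 0.03 * 200 * 0.33 = 1.9800 m

1.9800 m


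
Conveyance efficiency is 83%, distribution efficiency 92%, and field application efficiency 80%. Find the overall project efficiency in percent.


Ec = 0.83, Eb = 0.92, Ea = 0.8
E = 0.83 * 0.92 * 0.8 * 100 = 61.0880%

61.0880 %


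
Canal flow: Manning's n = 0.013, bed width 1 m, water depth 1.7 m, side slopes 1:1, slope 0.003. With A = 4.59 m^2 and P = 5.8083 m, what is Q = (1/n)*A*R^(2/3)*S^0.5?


R = A/P = 4.59/5.8083 = 0.790248
Q = (1/0.013) * 4.59 * 0.790248^(2/3) * 0.003^0.5

16.5300 m^3/s


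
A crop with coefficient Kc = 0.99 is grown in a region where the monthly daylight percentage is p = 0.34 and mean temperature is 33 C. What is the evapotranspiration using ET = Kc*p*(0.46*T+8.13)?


ET = Kc * p * (0.46*T + 8.13)
ET = 0.99 * 0.34 * (0.46*33 + 8.13)
ET = 0.99 * 0.34 * 23.3100

7.8461 mm/day


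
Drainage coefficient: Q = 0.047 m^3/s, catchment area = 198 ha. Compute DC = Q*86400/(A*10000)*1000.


DC = Q * 86400 / (A * 10000) * 1000
DC = 0.047 * 86400 / (198 * 10000) * 1000
DC = 4060800.0000 / 1980000

2.0509 mm/day


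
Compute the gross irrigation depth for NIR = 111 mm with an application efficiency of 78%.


Ea = 78% = 0.78
GID = NIR / Ea = 111 / 0.78 = 142.3077 mm

142.3077 mm


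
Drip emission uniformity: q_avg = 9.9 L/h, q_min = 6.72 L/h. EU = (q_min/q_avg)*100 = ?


EU = (q_min/q_avg)*100 = (6.72/9.9)*100 = 67.8788%

67.8788 %


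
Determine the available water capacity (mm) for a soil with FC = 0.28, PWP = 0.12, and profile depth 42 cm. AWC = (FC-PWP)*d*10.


AWC = (FC - PWP) * d * 10
AWC = (0.28 - 0.12) * 42 * 10
AWC = 0.1600 * 42 * 10

67.2000 mm


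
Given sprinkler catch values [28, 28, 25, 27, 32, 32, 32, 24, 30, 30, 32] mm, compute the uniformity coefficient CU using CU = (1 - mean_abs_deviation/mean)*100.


mean = 29.090909 mm
MAD = 2.446281 mm
CU = (1 - 2.446281/29.090909)*100

91.5909 %


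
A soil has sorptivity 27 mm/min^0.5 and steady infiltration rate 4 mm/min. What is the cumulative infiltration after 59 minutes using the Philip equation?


F = S*sqrt(t) + A*t
F = 27*sqrt(59) + 4*59
F = 27*7.681146 + 236

443.3909 mm


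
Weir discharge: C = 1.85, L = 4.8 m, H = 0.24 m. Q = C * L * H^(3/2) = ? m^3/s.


Q = C * L * H^(3/2) = 1.85 * 4.8 * 0.24^1.5 = 1.85 * 4.8 * 0.117576

1.0441 m^3/s


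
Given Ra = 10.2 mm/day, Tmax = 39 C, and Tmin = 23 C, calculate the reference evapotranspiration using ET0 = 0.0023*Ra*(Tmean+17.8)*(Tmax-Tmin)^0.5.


Tmean = (Tmax + Tmin)/2 = (39 + 23)/2 = 31.0
ET0 = 0.0023 * 10.2 * (31.0 + 17.8) * sqrt(39 - 23)
ET0 = 0.0023 * 10.2 * 48.8 * 4.000000

4.5794 mm/day
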